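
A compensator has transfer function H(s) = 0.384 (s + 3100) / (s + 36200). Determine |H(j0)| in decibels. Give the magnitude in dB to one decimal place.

-29.7 dB

H(0) = 0.384 × 3100 / 36200 = 0.032884
20 log₁₀(0.032884) = -29.66 dB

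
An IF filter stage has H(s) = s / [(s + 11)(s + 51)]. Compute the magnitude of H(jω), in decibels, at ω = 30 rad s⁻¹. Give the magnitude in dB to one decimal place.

|j30| = 30
|j30 + 11| = √(30² + 11²) = 31.95
|j30 + 51| = √(30² + 51²) = 59.17
|H(j30)| = 1 × 30 / (31.95 × 59.17) = 0.015868
20 log₁₀(0.015868) = -35.99 dB

-36.0 dB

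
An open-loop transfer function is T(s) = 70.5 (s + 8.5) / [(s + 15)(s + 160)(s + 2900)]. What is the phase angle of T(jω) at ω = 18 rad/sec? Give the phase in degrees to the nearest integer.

8°

∠(j18 + 8.5) = arctan(18/8.5) = 64.72°
∠(j18 + 15) = arctan(18/15) = 50.19°
∠(j18 + 160) = arctan(18/160) = 6.42°
∠(j18 + 2900) = arctan(18/2900) = 0.36°
∠T(j18) = 64.72° − (50.19° + 6.42° + 0.36°) = 7.75°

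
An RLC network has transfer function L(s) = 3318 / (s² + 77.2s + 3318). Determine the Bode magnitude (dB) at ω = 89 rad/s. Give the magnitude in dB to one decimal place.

-7.9 dB

|(j89)² + 77.2(j89) + 3318| = |-4603 + j6870.8| = 8270
|L(j89)| = 3318 / 8270 = 0.4012
20 log₁₀(0.4012) = -7.93 dB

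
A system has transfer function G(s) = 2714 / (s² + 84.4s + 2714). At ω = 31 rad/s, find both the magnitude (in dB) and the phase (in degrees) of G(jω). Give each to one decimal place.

|G| = -1.3 dB, ∠G = -56.2 deg

|(j31)² + 84.4(j31) + 2714| = |1753 + j2616.4| = 3149
|G(j31)| = 2714 / 3149 = 0.86176
20 log₁₀(0.86176) = -1.29 dB
∠[(j31)² + 84.4(j31) + 2714] = ∠[1753 + j2616.4] = 56.18°
∠G(j31) = −56.18° = -56.18°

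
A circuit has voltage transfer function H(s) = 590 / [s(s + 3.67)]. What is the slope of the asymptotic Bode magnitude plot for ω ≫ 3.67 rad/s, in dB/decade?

With 0 zeros and 2 poles, the high-frequency asymptotic slope is 20 × (0 − 2) = -40 dB/decade.

-40 dB/decade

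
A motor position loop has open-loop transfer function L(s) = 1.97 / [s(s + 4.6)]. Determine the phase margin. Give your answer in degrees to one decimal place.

Gain crossover: |L(jω)| = 1 at ω ≈ 0.426 rad/s.
∠L(j0.426) = −90° − arctan(0.426/4.6) ≈ -95.30°
PM = 180° + (-95.30°) = 84.70°

84.7°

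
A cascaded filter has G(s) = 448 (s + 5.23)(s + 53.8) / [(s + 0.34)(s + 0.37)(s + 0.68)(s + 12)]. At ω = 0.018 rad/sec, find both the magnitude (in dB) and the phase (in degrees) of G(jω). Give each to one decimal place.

|G| = 101.8 dB, ∠G = -7.2°

|j0.018 + 5.23| = √(0.018² + 5.23²) = 5.23
|j0.018 + 53.8| = √(0.018² + 53.8²) = 53.8
|j0.018 + 0.34| = √(0.018² + 0.34²) = 0.3405
|j0.018 + 0.37| = √(0.018² + 0.37²) = 0.3704
|j0.018 + 0.68| = √(0.018² + 0.68²) = 0.6802
|j0.018 + 12| = √(0.018² + 12²) = 12
|G(j0.018)| = 448 × 5.23 × 53.8 / (0.3405 × 0.3704 × 0.6802 × 12) = 1.2244e+05
20 log₁₀(1.2244e+05) = 101.76 dB
∠(j0.018 + 5.23) = arctan(0.018/5.23) = 0.20°
∠(j0.018 + 53.8) = arctan(0.018/53.8) = 0.02°
∠(j0.018 + 0.34) = arctan(0.018/0.34) = 3.03°
∠(j0.018 + 0.37) = arctan(0.018/0.37) = 2.79°
∠(j0.018 + 0.68) = arctan(0.018/0.68) = 1.52°
∠(j0.018 + 12) = arctan(0.018/12) = 0.09°
∠G(j0.018) = 0.20° + 0.02° − (3.03° + 2.79° + 1.52° + 0.09°) = -7.20°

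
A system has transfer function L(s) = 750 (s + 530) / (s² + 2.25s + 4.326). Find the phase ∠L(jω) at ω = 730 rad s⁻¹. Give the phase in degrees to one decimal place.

-125.8°

∠(j730 + 530) = arctan(730/530) = 54.02°
∠[(j730)² + 2.25(j730) + 4.326] = ∠[-5.329e+05 + j1642.5] = 179.82°
∠L(j730) = 54.02° − 179.82° = -125.80°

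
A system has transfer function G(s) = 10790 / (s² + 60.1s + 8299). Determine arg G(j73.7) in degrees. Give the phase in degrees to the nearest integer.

-57°

∠[(j73.7)² + 60.1(j73.7) + 8299] = ∠[2867.3 + j4429.4] = 57.08°
∠G(j73.7) = −57.08° = -57.08°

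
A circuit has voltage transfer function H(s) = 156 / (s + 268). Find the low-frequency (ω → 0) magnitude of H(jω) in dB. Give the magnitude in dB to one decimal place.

H(0) = 156 / 268 = 0.58209
20 log₁₀(0.58209) = -4.70 dB

-4.7 dB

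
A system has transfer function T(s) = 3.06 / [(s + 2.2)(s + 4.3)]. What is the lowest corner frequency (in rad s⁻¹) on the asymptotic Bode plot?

2.2 rad s⁻¹

Break frequencies occur at each pole and zero magnitude: 2.2 rad s⁻¹, 4.3 rad s⁻¹.
The lowest is 2.2 rad s⁻¹.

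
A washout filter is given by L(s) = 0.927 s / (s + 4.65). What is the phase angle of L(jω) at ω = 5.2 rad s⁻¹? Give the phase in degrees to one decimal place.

∠(j5.2) = 90.00°
∠(j5.2 + 4.65) = arctan(5.2/4.65) = 48.20°
∠L(j5.2) = 90.00° − 48.20° = 41.80°

41.8°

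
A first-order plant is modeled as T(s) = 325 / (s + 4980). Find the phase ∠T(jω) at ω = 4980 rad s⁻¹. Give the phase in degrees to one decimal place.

∠(j4980 + 4980) = arctan(4980/4980) = 45.00°
∠T(j4980) = −45.00° = -45.00°

-45.0 deg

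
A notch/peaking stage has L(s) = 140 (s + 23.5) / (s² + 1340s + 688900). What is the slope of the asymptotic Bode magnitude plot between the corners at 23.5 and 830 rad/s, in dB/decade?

20 dB/decade

In this band the factors already past their corner are: zero at 23.5; net slope = 20 dB/decade.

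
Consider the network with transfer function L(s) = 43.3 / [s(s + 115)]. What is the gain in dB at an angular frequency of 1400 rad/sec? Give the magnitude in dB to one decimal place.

|j1400 + 115| = √(1400² + 115²) = 1405
|j1400| = 1400
|L(j1400)| = 43.3 / (1405 × 1400) = 2.2018e-05
20 log₁₀(2.2018e-05) = -93.14 dB

-93.1 dB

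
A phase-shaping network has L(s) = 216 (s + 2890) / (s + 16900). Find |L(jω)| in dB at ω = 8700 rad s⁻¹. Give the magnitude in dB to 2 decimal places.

40.36 dB

|j8700 + 2890| = √(8700² + 2890²) = 9167
|j8700 + 16900| = √(8700² + 16900²) = 1.901e+04
|L(j8700)| = 216 × 9167 / 1.901e+04 = 104.18
20 log₁₀(104.18) = 40.355 dB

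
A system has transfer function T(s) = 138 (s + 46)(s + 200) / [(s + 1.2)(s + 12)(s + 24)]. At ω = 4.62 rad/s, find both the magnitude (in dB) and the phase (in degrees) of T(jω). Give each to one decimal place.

|T| = 58.6 dB, ∠T = -100.3°

|j4.62 + 46| = √(4.62² + 46²) = 46.23
|j4.62 + 200| = √(4.62² + 200²) = 200.1
|j4.62 + 1.2| = √(4.62² + 1.2²) = 4.773
|j4.62 + 12| = √(4.62² + 12²) = 12.86
|j4.62 + 24| = √(4.62² + 24²) = 24.44
|T(j4.62)| = 138 × 46.23 × 200.1 / (4.773 × 12.86 × 24.44) = 850.82
20 log₁₀(850.82) = 58.60 dB
∠(j4.62 + 46) = arctan(4.62/46) = 5.74°
∠(j4.62 + 200) = arctan(4.62/200) = 1.32°
∠(j4.62 + 1.2) = arctan(4.62/1.2) = 75.44°
∠(j4.62 + 12) = arctan(4.62/12) = 21.06°
∠(j4.62 + 24) = arctan(4.62/24) = 10.90°
∠T(j4.62) = 5.74° + 1.32° − (75.44° + 21.06° + 10.90°) = -100.33°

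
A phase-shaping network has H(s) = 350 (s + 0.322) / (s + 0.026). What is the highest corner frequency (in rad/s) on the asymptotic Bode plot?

Break frequencies occur at each pole and zero magnitude: 0.026 rad/s, 0.322 rad/s.
The highest is 0.322 rad/s.

0.322 rad/s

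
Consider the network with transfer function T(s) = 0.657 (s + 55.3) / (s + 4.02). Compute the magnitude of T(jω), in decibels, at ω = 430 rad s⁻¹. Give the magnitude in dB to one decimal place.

-3.6 dB

|j430 + 55.3| = √(430² + 55.3²) = 433.5
|j430 + 4.02| = √(430² + 4.02²) = 430
|T(j430)| = 0.657 × 433.5 / 430 = 0.66238
20 log₁₀(0.66238) = -3.58 dB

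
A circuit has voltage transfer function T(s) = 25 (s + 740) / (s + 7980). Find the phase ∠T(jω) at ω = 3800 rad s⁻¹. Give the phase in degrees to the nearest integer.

54°

∠(j3800 + 740) = arctan(3800/740) = 78.98°
∠(j3800 + 7980) = arctan(3800/7980) = 25.46°
∠T(j3800) = 78.98° − 25.46° = 53.52°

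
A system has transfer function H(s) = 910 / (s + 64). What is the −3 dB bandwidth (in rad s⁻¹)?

64 rad s⁻¹

For a single-pole low-pass, the −3 dB point is at the pole: ω = 64 rad s⁻¹.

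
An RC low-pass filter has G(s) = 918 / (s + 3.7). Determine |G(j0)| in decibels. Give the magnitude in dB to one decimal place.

G(0) = 918 / 3.7 = 248.11
20 log₁₀(248.11) = 47.89 dB

47.9 dB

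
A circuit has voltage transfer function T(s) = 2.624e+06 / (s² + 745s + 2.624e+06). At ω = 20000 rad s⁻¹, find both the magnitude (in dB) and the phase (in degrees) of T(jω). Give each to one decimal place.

|(j20000)² + 745(j20000) + 2.624e+06| = |-3.9738e+08 + j1.49e+07| = 3.977e+08
|T(j20000)| = 2.624e+06 / 3.977e+08 = 0.0065987
20 log₁₀(0.0065987) = -43.61 dB
∠[(j20000)² + 745(j20000) + 2.624e+06] = ∠[-3.9738e+08 + j1.49e+07] = 177.85°
∠T(j20000) = −177.85° = -177.85°

|T| = -43.6 dB, ∠T = -177.9 deg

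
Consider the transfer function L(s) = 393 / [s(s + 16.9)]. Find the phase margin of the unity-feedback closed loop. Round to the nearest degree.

Gain crossover: |L(jω)| = 1 at ω ≈ 16.6 rad s⁻¹.
∠L(j16.6) = −90° − arctan(16.6/16.9) ≈ -134.48°
PM = 180° + (-134.48°) = 45.52°

46°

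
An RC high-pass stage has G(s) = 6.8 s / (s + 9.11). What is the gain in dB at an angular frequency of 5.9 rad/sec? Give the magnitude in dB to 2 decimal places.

11.36 dB

|j5.9| = 5.9
|j5.9 + 9.11| = √(5.9² + 9.11²) = 10.85
|G(j5.9)| = 6.8 × 5.9 / 10.85 = 3.6964
20 log₁₀(3.6964) = 11.356 dB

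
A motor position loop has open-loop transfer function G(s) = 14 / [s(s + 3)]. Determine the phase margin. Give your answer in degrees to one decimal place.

Gain crossover: |G(jω)| = 1 at ω ≈ 3.19 rad/s.
∠G(j3.19) = −90° − arctan(3.19/3) ≈ -136.80°
PM = 180° + (-136.80°) = 43.20°

43.2°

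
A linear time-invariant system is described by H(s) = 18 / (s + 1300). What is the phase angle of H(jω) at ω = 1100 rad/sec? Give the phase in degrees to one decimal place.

-40.2°

∠(j1100 + 1300) = arctan(1100/1300) = 40.24°
∠H(j1100) = −40.24° = -40.24°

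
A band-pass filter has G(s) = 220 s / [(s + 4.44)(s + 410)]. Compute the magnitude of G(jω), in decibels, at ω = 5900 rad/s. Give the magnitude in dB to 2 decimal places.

-28.59 dB

|j5900| = 5900
|j5900 + 4.44| = √(5900² + 4.44²) = 5900
|j5900 + 410| = √(5900² + 410²) = 5914
|G(j5900)| = 220 × 5900 / (5900 × 5914) = 0.037198
20 log₁₀(0.037198) = -28.590 dB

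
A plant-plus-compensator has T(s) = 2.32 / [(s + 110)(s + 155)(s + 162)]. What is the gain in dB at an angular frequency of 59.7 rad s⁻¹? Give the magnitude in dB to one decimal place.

-123.8 dB

|j59.7 + 110| = √(59.7² + 110²) = 125.2
|j59.7 + 155| = √(59.7² + 155²) = 166.1
|j59.7 + 162| = √(59.7² + 162²) = 172.7
|T(j59.7)| = 2.32 / (125.2 × 166.1 × 172.7) = 6.464e-07
20 log₁₀(6.464e-07) = -123.79 dB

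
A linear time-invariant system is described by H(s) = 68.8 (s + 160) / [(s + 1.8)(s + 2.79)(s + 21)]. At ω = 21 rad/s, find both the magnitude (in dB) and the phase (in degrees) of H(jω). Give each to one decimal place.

|H| = -1.5 dB, ∠H = -205.1°

|j21 + 160| = √(21² + 160²) = 161.4
|j21 + 1.8| = √(21² + 1.8²) = 21.08
|j21 + 2.79| = √(21² + 2.79²) = 21.18
|j21 + 21| = √(21² + 21²) = 29.7
|H(j21)| = 68.8 × 161.4 / (21.08 × 21.18 × 29.7) = 0.83725
20 log₁₀(0.83725) = -1.54 dB
∠(j21 + 160) = arctan(21/160) = 7.48°
∠(j21 + 1.8) = arctan(21/1.8) = 85.10°
∠(j21 + 2.79) = arctan(21/2.79) = 82.43°
∠(j21 + 21) = arctan(21/21) = 45.00°
∠H(j21) = 7.48° − (85.10° + 82.43° + 45.00°) = -205.06°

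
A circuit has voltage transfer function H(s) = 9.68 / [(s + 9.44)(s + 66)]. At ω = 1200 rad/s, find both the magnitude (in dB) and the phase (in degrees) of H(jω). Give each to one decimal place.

|H| = -103.5 dB, ∠H = -176.4°

|j1200 + 9.44| = √(1200² + 9.44²) = 1200
|j1200 + 66| = √(1200² + 66²) = 1202
|H(j1200)| = 9.68 / (1200 × 1202) = 6.7119e-06
20 log₁₀(6.7119e-06) = -103.46 dB
∠(j1200 + 9.44) = arctan(1200/9.44) = 89.55°
∠(j1200 + 66) = arctan(1200/66) = 86.85°
∠H(j1200) = − (89.55° + 86.85°) = -176.40°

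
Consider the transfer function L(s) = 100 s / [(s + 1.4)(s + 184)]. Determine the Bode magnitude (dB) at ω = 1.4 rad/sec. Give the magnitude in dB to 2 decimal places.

-8.31 dB

|j1.4| = 1.4
|j1.4 + 1.4| = √(1.4² + 1.4²) = 1.98
|j1.4 + 184| = √(1.4² + 184²) = 184
|L(j1.4)| = 100 × 1.4 / (1.98 × 184) = 0.38429
20 log₁₀(0.38429) = -8.307 dB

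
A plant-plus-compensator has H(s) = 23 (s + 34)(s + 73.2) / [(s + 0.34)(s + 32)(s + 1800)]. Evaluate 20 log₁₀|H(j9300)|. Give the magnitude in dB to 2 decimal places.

|j9300 + 34| = √(9300² + 34²) = 9300
|j9300 + 73.2| = √(9300² + 73.2²) = 9300
|j9300 + 0.34| = √(9300² + 0.34²) = 9300
|j9300 + 32| = √(9300² + 32²) = 9300
|j9300 + 1800| = √(9300² + 1800²) = 9473
|H(j9300)| = 23 × 9300 × 9300 / (9300 × 9300 × 9473) = 0.0024281
20 log₁₀(0.0024281) = -52.295 dB

-52.29 dB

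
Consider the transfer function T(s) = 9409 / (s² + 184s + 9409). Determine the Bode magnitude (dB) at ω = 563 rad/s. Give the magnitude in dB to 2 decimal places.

-30.75 dB

|(j563)² + 184(j563) + 9409| = |-3.0756e+05 + j1.0359e+05| = 3.245e+05
|T(j563)| = 9409 / 3.245e+05 = 0.028992
20 log₁₀(0.028992) = -30.754 dB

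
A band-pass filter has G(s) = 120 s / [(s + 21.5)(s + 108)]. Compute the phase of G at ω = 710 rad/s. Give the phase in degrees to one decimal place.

-79.6°

∠(j710) = 90.00°
∠(j710 + 21.5) = arctan(710/21.5) = 88.27°
∠(j710 + 108) = arctan(710/108) = 81.35°
∠G(j710) = 90.00° − (88.27° + 81.35°) = -79.62°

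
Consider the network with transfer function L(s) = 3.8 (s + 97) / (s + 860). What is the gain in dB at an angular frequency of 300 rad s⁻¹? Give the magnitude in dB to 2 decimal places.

|j300 + 97| = √(300² + 97²) = 315.3
|j300 + 860| = √(300² + 860²) = 910.8
|L(j300)| = 3.8 × 315.3 / 910.8 = 1.3154
20 log₁₀(1.3154) = 2.381 dB

2.38 dB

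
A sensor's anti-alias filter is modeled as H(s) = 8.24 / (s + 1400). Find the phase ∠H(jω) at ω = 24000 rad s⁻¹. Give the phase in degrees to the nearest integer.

-87 deg

∠(j24000 + 1400) = arctan(24000/1400) = 86.66°
∠H(j24000) = −86.66° = -86.66°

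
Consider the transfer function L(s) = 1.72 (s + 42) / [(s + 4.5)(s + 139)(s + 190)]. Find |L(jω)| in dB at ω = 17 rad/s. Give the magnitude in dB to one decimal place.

|j17 + 42| = √(17² + 42²) = 45.31
|j17 + 4.5| = √(17² + 4.5²) = 17.59
|j17 + 139| = √(17² + 139²) = 140
|j17 + 190| = √(17² + 190²) = 190.8
|L(j17)| = 1.72 × 45.31 / (17.59 × 140 × 190.8) = 0.0001659
20 log₁₀(0.0001659) = -75.60 dB

-75.6 dB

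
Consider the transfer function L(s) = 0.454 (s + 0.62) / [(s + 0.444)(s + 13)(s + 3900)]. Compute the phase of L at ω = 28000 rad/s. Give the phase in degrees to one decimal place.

∠(j28000 + 0.62) = arctan(28000/0.62) = 90.00°
∠(j28000 + 0.444) = arctan(28000/0.444) = 90.00°
∠(j28000 + 13) = arctan(28000/13) = 89.97°
∠(j28000 + 3900) = arctan(28000/3900) = 82.07°
∠L(j28000) = 90.00° − (90.00° + 89.97° + 82.07°) = -172.04°

-172.0 deg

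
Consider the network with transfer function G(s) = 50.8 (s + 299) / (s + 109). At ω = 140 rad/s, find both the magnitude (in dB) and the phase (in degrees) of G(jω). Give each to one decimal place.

|j140 + 299| = √(140² + 299²) = 330.2
|j140 + 109| = √(140² + 109²) = 177.4
|G(j140)| = 50.8 × 330.2 / 177.4 = 94.527
20 log₁₀(94.527) = 39.51 dB
∠(j140 + 299) = arctan(140/299) = 25.09°
∠(j140 + 109) = arctan(140/109) = 52.10°
∠G(j140) = 25.09° − 52.10° = -27.01°

|G| = 39.5 dB, ∠G = -27.0°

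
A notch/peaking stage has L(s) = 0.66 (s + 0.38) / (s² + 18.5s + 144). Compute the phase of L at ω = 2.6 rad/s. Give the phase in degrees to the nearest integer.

62°

∠(j2.6 + 0.38) = arctan(2.6/0.38) = 81.68°
∠[(j2.6)² + 18.5(j2.6) + 144] = ∠[137.24 + j48.1] = 19.31°
∠L(j2.6) = 81.68° − 19.31° = 62.37°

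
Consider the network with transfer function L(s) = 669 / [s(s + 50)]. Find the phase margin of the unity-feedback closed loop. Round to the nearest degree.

75 deg

Gain crossover: |L(jω)| = 1 at ω ≈ 13 rad s⁻¹.
∠L(j13) = −90° − arctan(13/50) ≈ -104.52°
PM = 180° + (-104.52°) = 75.48°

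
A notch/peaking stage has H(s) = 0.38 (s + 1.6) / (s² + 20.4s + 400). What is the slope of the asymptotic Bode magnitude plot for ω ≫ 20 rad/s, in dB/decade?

With 1 zero and 2 poles, the high-frequency asymptotic slope is 20 × (1 − 2) = -20 dB/decade.

-20 dB/decade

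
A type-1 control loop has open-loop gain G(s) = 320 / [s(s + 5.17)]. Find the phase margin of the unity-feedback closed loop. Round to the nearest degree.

16°

Gain crossover: |G(jω)| = 1 at ω ≈ 17.5 rad/s.
∠G(j17.5) = −90° − arctan(17.5/5.17) ≈ -163.56°
PM = 180° + (-163.56°) = 16.44°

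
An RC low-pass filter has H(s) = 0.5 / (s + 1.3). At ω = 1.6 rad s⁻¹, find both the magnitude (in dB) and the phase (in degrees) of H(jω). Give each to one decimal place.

|H| = -12.3 dB, ∠H = -50.9 deg

|j1.6 + 1.3| = √(1.6² + 1.3²) = 2.062
|H(j1.6)| = 0.5 / 2.062 = 0.24254
20 log₁₀(0.24254) = -12.30 dB
∠(j1.6 + 1.3) = arctan(1.6/1.3) = 50.91°
∠H(j1.6) = −50.91° = -50.91°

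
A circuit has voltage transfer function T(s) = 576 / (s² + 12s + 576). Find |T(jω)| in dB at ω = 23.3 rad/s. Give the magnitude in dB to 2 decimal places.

6.22 dB

|(j23.3)² + 12(j23.3) + 576| = |33.11 + j279.6| = 281.6
|T(j23.3)| = 576 / 281.6 = 2.0458
20 log₁₀(2.0458) = 6.217 dB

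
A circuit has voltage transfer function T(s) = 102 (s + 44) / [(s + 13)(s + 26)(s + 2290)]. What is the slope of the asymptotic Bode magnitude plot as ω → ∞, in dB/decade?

-40 dB/decade

With 1 zero and 3 poles, the high-frequency asymptotic slope is 20 × (1 − 3) = -40 dB/decade.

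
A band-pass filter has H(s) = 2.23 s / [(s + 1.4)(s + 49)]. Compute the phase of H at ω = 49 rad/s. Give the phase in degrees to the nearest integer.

∠(j49) = 90.00°
∠(j49 + 1.4) = arctan(49/1.4) = 88.36°
∠(j49 + 49) = arctan(49/49) = 45.00°
∠H(j49) = 90.00° − (88.36° + 45.00°) = -43.36°

-43°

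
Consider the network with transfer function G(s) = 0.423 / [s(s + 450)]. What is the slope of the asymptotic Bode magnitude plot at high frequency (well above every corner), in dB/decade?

With 0 zeros and 2 poles, the high-frequency asymptotic slope is 20 × (0 − 2) = -40 dB/decade.

-40 dB/decade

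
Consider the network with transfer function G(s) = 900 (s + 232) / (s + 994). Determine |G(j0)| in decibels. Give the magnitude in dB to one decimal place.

G(0) = 900 × 232 / 994 = 210.06
20 log₁₀(210.06) = 46.45 dB

46.4 dB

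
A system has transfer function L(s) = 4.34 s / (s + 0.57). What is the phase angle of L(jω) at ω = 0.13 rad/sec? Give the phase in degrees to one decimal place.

77.2 deg

∠(j0.13) = 90.00°
∠(j0.13 + 0.57) = arctan(0.13/0.57) = 12.85°
∠L(j0.13) = 90.00° − 12.85° = 77.15°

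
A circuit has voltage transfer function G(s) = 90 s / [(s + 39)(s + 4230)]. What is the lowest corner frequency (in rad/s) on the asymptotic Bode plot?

Break frequencies occur at each pole and zero magnitude: 39 rad/s, 4230 rad/s.
The lowest is 39 rad/s.

39 rad/s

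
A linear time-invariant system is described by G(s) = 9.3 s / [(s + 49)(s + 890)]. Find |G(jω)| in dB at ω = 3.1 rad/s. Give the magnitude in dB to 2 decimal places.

-63.61 dB

|j3.1| = 3.1
|j3.1 + 49| = √(3.1² + 49²) = 49.1
|j3.1 + 890| = √(3.1² + 890²) = 890
|G(j3.1)| = 9.3 × 3.1 / (49.1 × 890) = 0.00065976
20 log₁₀(0.00065976) = -63.612 dB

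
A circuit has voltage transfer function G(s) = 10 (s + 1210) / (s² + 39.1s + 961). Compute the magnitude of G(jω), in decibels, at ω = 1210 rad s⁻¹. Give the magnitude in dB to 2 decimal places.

|j1210 + 1210| = √(1210² + 1210²) = 1711
|(j1210)² + 39.1(j1210) + 961| = |-1.4631e+06 + j47311| = 1.464e+06
|G(j1210)| = 10 × 1711 / 1.464e+06 = 0.011689
20 log₁₀(0.011689) = -38.644 dB

-38.64 dB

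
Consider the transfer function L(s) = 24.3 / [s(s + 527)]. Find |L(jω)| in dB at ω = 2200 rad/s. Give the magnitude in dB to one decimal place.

|j2200 + 527| = √(2200² + 527²) = 2262
|j2200| = 2200
|L(j2200)| = 24.3 / (2262 × 2200) = 4.8825e-06
20 log₁₀(4.8825e-06) = -106.23 dB

-106.2 dB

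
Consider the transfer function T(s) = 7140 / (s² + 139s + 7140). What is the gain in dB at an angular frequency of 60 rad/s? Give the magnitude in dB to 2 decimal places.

-2.07 dB

|(j60)² + 139(j60) + 7140| = |3540 + j8340| = 9060
|T(j60)| = 7140 / 9060 = 0.78806
20 log₁₀(0.78806) = -2.069 dB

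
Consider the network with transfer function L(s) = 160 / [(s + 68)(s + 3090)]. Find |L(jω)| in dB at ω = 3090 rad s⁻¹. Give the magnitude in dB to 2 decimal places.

|j3090 + 68| = √(3090² + 68²) = 3091
|j3090 + 3090| = √(3090² + 3090²) = 4370
|L(j3090)| = 160 / (3091 × 4370) = 1.1846e-05
20 log₁₀(1.1846e-05) = -98.528 dB

-98.53 dB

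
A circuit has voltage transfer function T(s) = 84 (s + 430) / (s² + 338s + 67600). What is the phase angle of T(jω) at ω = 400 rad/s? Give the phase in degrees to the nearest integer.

-81°

∠(j400 + 430) = arctan(400/430) = 42.93°
∠[(j400)² + 338(j400) + 67600] = ∠[-92400 + j1.352e+05] = 124.35°
∠T(j400) = 42.93° − 124.35° = -81.42°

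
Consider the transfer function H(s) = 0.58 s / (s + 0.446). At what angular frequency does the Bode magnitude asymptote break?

0.446 rad/sec

The single real pole at s = −0.446 gives a corner at ω = 0.446 rad/sec.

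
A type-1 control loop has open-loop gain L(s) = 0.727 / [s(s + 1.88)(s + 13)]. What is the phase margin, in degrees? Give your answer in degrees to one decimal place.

Gain crossover: |L(jω)| = 1 at ω ≈ 0.0297 rad/sec.
∠L(j0.0297) = −90° − arctan(0.0297/1.88) − arctan(0.0297/13) ≈ -91.04°
PM = 180° + (-91.04°) = 88.96°

89.0 deg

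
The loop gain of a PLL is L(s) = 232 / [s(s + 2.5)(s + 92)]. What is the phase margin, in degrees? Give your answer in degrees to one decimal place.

Gain crossover: |L(jω)| = 1 at ω ≈ 0.944 rad/s.
∠L(j0.944) = −90° − arctan(0.944/2.5) − arctan(0.944/92) ≈ -111.27°
PM = 180° + (-111.27°) = 68.73°

68.7 deg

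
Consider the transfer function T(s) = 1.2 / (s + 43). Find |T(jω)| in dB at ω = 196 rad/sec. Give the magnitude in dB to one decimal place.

-44.5 dB

|j196 + 43| = √(196² + 43²) = 200.7
|T(j196)| = 1.2 / 200.7 = 0.0059802
20 log₁₀(0.0059802) = -44.47 dB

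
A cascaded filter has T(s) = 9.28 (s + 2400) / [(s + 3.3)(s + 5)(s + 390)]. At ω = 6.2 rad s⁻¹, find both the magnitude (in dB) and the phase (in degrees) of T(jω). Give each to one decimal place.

|T| = 0.2 dB, ∠T = -113.9°

|j6.2 + 2400| = √(6.2² + 2400²) = 2400
|j6.2 + 3.3| = √(6.2² + 3.3²) = 7.024
|j6.2 + 5| = √(6.2² + 5²) = 7.965
|j6.2 + 390| = √(6.2² + 390²) = 390
|T(j6.2)| = 9.28 × 2400 / (7.024 × 7.965 × 390) = 1.0207
20 log₁₀(1.0207) = 0.18 dB
∠(j6.2 + 2400) = arctan(6.2/2400) = 0.15°
∠(j6.2 + 3.3) = arctan(6.2/3.3) = 61.98°
∠(j6.2 + 5) = arctan(6.2/5) = 51.12°
∠(j6.2 + 390) = arctan(6.2/390) = 0.91°
∠T(j6.2) = 0.15° − (61.98° + 51.12° + 0.91°) = -113.85°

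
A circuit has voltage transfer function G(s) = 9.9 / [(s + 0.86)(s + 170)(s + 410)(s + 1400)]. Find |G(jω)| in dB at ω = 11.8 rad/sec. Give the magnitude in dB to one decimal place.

|j11.8 + 0.86| = √(11.8² + 0.86²) = 11.83
|j11.8 + 170| = √(11.8² + 170²) = 170.4
|j11.8 + 410| = √(11.8² + 410²) = 410.2
|j11.8 + 1400| = √(11.8² + 1400²) = 1400
|G(j11.8)| = 9.9 / (11.83 × 170.4 × 410.2 × 1400) = 8.5507e-09
20 log₁₀(8.5507e-09) = -161.36 dB

-161.4 dB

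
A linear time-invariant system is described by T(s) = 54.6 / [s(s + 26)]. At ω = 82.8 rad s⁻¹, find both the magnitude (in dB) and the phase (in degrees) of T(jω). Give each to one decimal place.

|T| = -42.4 dB, ∠T = -162.6°

|j82.8 + 26| = √(82.8² + 26²) = 86.79
|j82.8| = 82.8
|T(j82.8)| = 54.6 / (86.79 × 82.8) = 0.0075982
20 log₁₀(0.0075982) = -42.39 dB
∠(j82.8 + 26) = arctan(82.8/26) = 72.57°
∠(j82.8) = 90.00°
∠T(j82.8) = − (72.57° + 90.00°) = -162.57°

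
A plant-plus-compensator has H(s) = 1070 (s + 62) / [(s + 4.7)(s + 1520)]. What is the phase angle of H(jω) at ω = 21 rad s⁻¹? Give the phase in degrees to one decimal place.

∠(j21 + 62) = arctan(21/62) = 18.71°
∠(j21 + 4.7) = arctan(21/4.7) = 77.38°
∠(j21 + 1520) = arctan(21/1520) = 0.79°
∠H(j21) = 18.71° − (77.38° + 0.79°) = -59.46°

-59.5 deg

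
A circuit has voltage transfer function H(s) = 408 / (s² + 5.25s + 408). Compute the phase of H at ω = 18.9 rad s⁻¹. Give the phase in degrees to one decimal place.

∠[(j18.9)² + 5.25(j18.9) + 408] = ∠[50.79 + j99.225] = 62.89°
∠H(j18.9) = −62.89° = -62.89°

-62.9°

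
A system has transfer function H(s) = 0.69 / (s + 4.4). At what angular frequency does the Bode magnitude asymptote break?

4.4 rad/s

The single real pole at s = −4.4 gives a corner at ω = 4.4 rad/s.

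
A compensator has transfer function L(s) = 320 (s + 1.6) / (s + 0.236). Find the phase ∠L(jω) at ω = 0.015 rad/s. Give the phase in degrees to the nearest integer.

-3°

∠(j0.015 + 1.6) = arctan(0.015/1.6) = 0.54°
∠(j0.015 + 0.236) = arctan(0.015/0.236) = 3.64°
∠L(j0.015) = 0.54° − 3.64° = -3.10°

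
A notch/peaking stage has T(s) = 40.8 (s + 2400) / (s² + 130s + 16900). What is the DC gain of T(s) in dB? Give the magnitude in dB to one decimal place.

15.3 dB

T(0) = 40.8 × 2400 / 16900 = 5.7941
20 log₁₀(5.7941) = 15.26 dB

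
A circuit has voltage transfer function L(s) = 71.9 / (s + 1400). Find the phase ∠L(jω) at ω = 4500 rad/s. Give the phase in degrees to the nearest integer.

-73°

∠(j4500 + 1400) = arctan(4500/1400) = 72.72°
∠L(j4500) = −72.72° = -72.72°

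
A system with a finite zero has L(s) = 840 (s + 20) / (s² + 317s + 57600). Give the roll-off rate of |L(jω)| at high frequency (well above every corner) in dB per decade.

-20 dB/decade

With 1 zero and 2 poles, the high-frequency asymptotic slope is 20 × (1 − 2) = -20 dB/decade.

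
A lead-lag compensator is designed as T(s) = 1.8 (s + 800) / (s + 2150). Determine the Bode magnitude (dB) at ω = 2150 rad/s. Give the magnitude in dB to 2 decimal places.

2.66 dB

|j2150 + 800| = √(2150² + 800²) = 2294
|j2150 + 2150| = √(2150² + 2150²) = 3041
|T(j2150)| = 1.8 × 2294 / 3041 = 1.358
20 log₁₀(1.358) = 2.658 dB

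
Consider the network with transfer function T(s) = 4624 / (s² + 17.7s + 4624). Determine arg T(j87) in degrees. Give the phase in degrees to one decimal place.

∠[(j87)² + 17.7(j87) + 4624] = ∠[-2945 + j1539.9] = 152.40°
∠T(j87) = −152.40° = -152.40°

-152.4 deg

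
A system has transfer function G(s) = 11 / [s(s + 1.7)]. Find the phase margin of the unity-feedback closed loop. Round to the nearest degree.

Gain crossover: |G(jω)| = 1 at ω ≈ 3.11 rad/s.
∠G(j3.11) = −90° − arctan(3.11/1.7) ≈ -151.31°
PM = 180° + (-151.31°) = 28.69°

29°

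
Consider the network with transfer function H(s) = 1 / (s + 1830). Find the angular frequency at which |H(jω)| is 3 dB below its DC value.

1830 rad/sec

For a single-pole low-pass, the −3 dB point is at the pole: ω = 1830 rad/sec.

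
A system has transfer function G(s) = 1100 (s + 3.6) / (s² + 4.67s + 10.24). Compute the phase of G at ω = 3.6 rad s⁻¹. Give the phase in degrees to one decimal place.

-54.2°

∠(j3.6 + 3.6) = arctan(3.6/3.6) = 45.00°
∠[(j3.6)² + 4.67(j3.6) + 10.24] = ∠[-2.72 + j16.812] = 99.19°
∠G(j3.6) = 45.00° − 99.19° = -54.19°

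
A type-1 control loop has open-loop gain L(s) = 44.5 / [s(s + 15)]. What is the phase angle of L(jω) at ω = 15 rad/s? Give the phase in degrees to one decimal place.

∠(j15 + 15) = arctan(15/15) = 45.00°
∠(j15) = 90.00°
∠L(j15) = − (45.00° + 90.00°) = -135.00°

-135.0°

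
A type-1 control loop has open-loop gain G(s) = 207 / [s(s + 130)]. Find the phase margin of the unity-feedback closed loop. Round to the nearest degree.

Gain crossover: |G(jω)| = 1 at ω ≈ 1.59 rad/sec.
∠G(j1.59) = −90° − arctan(1.59/130) ≈ -90.70°
PM = 180° + (-90.70°) = 89.30°

89°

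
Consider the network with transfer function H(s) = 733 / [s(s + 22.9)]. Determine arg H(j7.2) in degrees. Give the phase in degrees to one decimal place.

-107.5°

∠(j7.2 + 22.9) = arctan(7.2/22.9) = 17.45°
∠(j7.2) = 90.00°
∠H(j7.2) = − (17.45° + 90.00°) = -107.45°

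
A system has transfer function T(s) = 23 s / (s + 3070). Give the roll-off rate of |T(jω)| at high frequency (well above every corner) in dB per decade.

With 1 zero and 1 pole, the high-frequency asymptotic slope is 20 × (1 − 1) = 0 dB/decade.

0 dB/decade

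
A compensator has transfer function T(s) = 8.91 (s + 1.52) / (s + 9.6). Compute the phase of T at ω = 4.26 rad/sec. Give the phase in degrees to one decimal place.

∠(j4.26 + 1.52) = arctan(4.26/1.52) = 70.36°
∠(j4.26 + 9.6) = arctan(4.26/9.6) = 23.93°
∠T(j4.26) = 70.36° − 23.93° = 46.43°

46.4°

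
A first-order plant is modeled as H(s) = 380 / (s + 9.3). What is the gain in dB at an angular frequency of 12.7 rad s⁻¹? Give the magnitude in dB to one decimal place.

|j12.7 + 9.3| = √(12.7² + 9.3²) = 15.74
|H(j12.7)| = 380 / 15.74 = 24.141
20 log₁₀(24.141) = 27.66 dB

27.7 dB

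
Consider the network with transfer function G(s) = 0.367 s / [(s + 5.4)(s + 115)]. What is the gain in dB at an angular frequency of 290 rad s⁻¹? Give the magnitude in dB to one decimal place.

-58.6 dB

|j290| = 290
|j290 + 5.4| = √(290² + 5.4²) = 290.1
|j290 + 115| = √(290² + 115²) = 312
|G(j290)| = 0.367 × 290 / (290.1 × 312) = 0.0011762
20 log₁₀(0.0011762) = -58.59 dB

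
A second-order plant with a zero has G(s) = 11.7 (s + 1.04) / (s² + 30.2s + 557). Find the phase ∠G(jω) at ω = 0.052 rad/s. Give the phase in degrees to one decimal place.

∠(j0.052 + 1.04) = arctan(0.052/1.04) = 2.86°
∠[(j0.052)² + 30.2(j0.052) + 557] = ∠[557 + j1.5704] = 0.16°
∠G(j0.052) = 2.86° − 0.16° = 2.70°

2.7°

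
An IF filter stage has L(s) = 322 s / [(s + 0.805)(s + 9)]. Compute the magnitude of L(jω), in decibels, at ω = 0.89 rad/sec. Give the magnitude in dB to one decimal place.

|j0.89| = 0.89
|j0.89 + 0.805| = √(0.89² + 0.805²) = 1.2
|j0.89 + 9| = √(0.89² + 9²) = 9.044
|L(j0.89)| = 322 × 0.89 / (1.2 × 9.044) = 26.405
20 log₁₀(26.405) = 28.43 dB

28.4 dB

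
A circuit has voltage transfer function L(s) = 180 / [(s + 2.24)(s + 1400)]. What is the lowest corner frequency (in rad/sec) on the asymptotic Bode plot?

2.24 rad/sec

Break frequencies occur at each pole and zero magnitude: 2.24 rad/sec, 1400 rad/sec.
The lowest is 2.24 rad/sec.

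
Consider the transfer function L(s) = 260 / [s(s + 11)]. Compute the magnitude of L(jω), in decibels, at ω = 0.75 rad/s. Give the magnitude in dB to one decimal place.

30.0 dB

|j0.75 + 11| = √(0.75² + 11²) = 11.03
|j0.75| = 0.75
|L(j0.75)| = 260 / (11.03 × 0.75) = 31.442
20 log₁₀(31.442) = 29.95 dB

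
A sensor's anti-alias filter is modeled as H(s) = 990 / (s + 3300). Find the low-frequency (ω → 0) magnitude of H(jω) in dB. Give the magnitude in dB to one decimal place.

-10.5 dB

H(0) = 990 / 3300 = 0.3
20 log₁₀(0.3) = -10.46 dB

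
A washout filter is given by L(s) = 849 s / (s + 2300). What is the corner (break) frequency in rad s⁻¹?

The single real pole at s = −2300 gives a corner at ω = 2300 rad s⁻¹.

2300 rad s⁻¹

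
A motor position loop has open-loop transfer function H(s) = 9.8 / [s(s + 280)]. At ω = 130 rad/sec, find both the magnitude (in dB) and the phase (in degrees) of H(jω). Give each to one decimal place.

|j130 + 280| = √(130² + 280²) = 308.7
|j130| = 130
|H(j130)| = 9.8 / (308.7 × 130) = 0.00024419
20 log₁₀(0.00024419) = -72.25 dB
∠(j130 + 280) = arctan(130/280) = 24.90°
∠(j130) = 90.00°
∠H(j130) = − (24.90° + 90.00°) = -114.90°

|H| = -72.2 dB, ∠H = -114.9°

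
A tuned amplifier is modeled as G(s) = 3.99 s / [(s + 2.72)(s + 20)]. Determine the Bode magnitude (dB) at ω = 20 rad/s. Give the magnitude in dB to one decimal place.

|j20| = 20
|j20 + 2.72| = √(20² + 2.72²) = 20.18
|j20 + 20| = √(20² + 20²) = 28.28
|G(j20)| = 3.99 × 20 / (20.18 × 28.28) = 0.13978
20 log₁₀(0.13978) = -17.09 dB

-17.1 dB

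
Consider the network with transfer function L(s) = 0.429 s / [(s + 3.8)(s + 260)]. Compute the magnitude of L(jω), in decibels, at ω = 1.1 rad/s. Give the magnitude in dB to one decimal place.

|j1.1| = 1.1
|j1.1 + 3.8| = √(1.1² + 3.8²) = 3.956
|j1.1 + 260| = √(1.1² + 260²) = 260
|L(j1.1)| = 0.429 × 1.1 / (3.956 × 260) = 0.00045879
20 log₁₀(0.00045879) = -66.77 dB

-66.8 dB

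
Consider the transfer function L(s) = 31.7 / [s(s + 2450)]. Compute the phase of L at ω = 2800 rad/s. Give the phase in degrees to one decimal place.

∠(j2800 + 2450) = arctan(2800/2450) = 48.81°
∠(j2800) = 90.00°
∠L(j2800) = − (48.81° + 90.00°) = -138.81°

-138.8°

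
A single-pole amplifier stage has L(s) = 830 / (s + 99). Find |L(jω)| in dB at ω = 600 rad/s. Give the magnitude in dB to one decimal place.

2.7 dB

|j600 + 99| = √(600² + 99²) = 608.1
|L(j600)| = 830 / 608.1 = 1.3649
20 log₁₀(1.3649) = 2.70 dB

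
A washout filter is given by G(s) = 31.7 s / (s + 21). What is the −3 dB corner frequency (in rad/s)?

21 rad/s

For a single-pole high-pass, the −3 dB point is at the pole: ω = 21 rad/s.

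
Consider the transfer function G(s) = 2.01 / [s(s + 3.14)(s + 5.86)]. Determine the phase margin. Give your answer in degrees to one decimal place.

86.9°

Gain crossover: |G(jω)| = 1 at ω ≈ 0.109 rad/s.
∠G(j0.109) = −90° − arctan(0.109/3.14) − arctan(0.109/5.86) ≈ -93.06°
PM = 180° + (-93.06°) = 86.94°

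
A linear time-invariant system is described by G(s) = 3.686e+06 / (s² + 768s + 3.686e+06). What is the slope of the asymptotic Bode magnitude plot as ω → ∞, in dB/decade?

-40 dB/decade

With 0 zeros and 2 poles, the high-frequency asymptotic slope is 20 × (0 − 2) = -40 dB/decade.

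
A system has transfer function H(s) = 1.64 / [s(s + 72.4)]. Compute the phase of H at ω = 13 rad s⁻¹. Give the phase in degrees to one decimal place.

-100.2°

∠(j13 + 72.4) = arctan(13/72.4) = 10.18°
∠(j13) = 90.00°
∠H(j13) = − (10.18° + 90.00°) = -100.18°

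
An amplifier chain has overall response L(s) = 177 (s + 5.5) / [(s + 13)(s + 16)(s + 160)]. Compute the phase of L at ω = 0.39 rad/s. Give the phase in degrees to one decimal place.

∠(j0.39 + 5.5) = arctan(0.39/5.5) = 4.06°
∠(j0.39 + 13) = arctan(0.39/13) = 1.72°
∠(j0.39 + 16) = arctan(0.39/16) = 1.40°
∠(j0.39 + 160) = arctan(0.39/160) = 0.14°
∠L(j0.39) = 4.06° − (1.72° + 1.40° + 0.14°) = 0.80°

0.8 deg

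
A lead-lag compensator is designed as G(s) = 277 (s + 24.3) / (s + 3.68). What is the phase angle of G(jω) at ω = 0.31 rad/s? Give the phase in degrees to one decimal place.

∠(j0.31 + 24.3) = arctan(0.31/24.3) = 0.73°
∠(j0.31 + 3.68) = arctan(0.31/3.68) = 4.82°
∠G(j0.31) = 0.73° − 4.82° = -4.08°

-4.1 deg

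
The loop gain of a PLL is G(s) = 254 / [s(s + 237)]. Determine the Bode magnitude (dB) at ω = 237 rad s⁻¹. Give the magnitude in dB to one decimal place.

-49.9 dB

|j237 + 237| = √(237² + 237²) = 335.2
|j237| = 237
|G(j237)| = 254 / (335.2 × 237) = 0.0031976
20 log₁₀(0.0031976) = -49.90 dB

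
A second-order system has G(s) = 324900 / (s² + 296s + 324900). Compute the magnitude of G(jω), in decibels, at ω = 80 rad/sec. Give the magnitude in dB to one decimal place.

0.1 dB

|(j80)² + 296(j80) + 324900| = |3.185e+05 + j23680| = 3.194e+05
|G(j80)| = 324900 / 3.194e+05 = 1.0173
20 log₁₀(1.0173) = 0.15 dB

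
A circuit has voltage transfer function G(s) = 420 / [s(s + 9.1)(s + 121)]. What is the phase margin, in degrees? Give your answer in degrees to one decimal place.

87.4 deg

Gain crossover: |G(jω)| = 1 at ω ≈ 0.381 rad s⁻¹.
∠G(j0.381) = −90° − arctan(0.381/9.1) − arctan(0.381/121) ≈ -92.58°
PM = 180° + (-92.58°) = 87.42°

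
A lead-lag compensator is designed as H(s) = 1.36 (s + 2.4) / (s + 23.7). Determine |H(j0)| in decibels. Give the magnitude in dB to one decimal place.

-17.2 dB

H(0) = 1.36 × 2.4 / 23.7 = 0.13772
20 log₁₀(0.13772) = -17.22 dB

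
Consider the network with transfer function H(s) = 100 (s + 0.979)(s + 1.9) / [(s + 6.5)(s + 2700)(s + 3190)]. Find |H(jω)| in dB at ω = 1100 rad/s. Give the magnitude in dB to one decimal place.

|j1100 + 0.979| = √(1100² + 0.979²) = 1100
|j1100 + 1.9| = √(1100² + 1.9²) = 1100
|j1100 + 6.5| = √(1100² + 6.5²) = 1100
|j1100 + 2700| = √(1100² + 2700²) = 2915
|j1100 + 3190| = √(1100² + 3190²) = 3374
|H(j1100)| = 100 × 1100 × 1100 / (1100 × 2915 × 3374) = 0.011181
20 log₁₀(0.011181) = -39.03 dB

-39.0 dB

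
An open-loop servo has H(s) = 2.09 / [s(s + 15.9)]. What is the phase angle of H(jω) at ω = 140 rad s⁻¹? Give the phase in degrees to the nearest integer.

-174°

∠(j140 + 15.9) = arctan(140/15.9) = 83.52°
∠(j140) = 90.00°
∠H(j140) = − (83.52° + 90.00°) = -173.52°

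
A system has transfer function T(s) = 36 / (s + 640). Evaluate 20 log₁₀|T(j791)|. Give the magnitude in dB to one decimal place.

-29.0 dB

|j791 + 640| = √(791² + 640²) = 1017
|T(j791)| = 36 / 1017 = 0.035381
20 log₁₀(0.035381) = -29.02 dB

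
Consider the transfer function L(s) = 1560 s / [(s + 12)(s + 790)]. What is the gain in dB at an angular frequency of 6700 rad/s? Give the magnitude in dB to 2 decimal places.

-12.72 dB

|j6700| = 6700
|j6700 + 12| = √(6700² + 12²) = 6700
|j6700 + 790| = √(6700² + 790²) = 6746
|L(j6700)| = 1560 × 6700 / (6700 × 6746) = 0.23123
20 log₁₀(0.23123) = -12.719 dB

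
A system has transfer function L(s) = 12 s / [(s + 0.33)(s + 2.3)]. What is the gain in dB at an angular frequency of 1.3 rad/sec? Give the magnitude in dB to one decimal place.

|j1.3| = 1.3
|j1.3 + 0.33| = √(1.3² + 0.33²) = 1.341
|j1.3 + 2.3| = √(1.3² + 2.3²) = 2.642
|L(j1.3)| = 12 × 1.3 / (1.341 × 2.642) = 4.4024
20 log₁₀(4.4024) = 12.87 dB

12.9 dB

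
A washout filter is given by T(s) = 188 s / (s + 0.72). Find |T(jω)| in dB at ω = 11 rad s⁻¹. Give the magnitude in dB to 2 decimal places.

|j11| = 11
|j11 + 0.72| = √(11² + 0.72²) = 11.02
|T(j11)| = 188 × 11 / 11.02 = 187.6
20 log₁₀(187.6) = 45.465 dB

45.46 dB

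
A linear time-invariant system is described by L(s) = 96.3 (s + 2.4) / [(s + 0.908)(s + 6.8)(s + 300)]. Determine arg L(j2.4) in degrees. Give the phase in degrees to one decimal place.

-44.2 deg

∠(j2.4 + 2.4) = arctan(2.4/2.4) = 45.00°
∠(j2.4 + 0.908) = arctan(2.4/0.908) = 69.28°
∠(j2.4 + 6.8) = arctan(2.4/6.8) = 19.44°
∠(j2.4 + 300) = arctan(2.4/300) = 0.46°
∠L(j2.4) = 45.00° − (69.28° + 19.44° + 0.46°) = -44.18°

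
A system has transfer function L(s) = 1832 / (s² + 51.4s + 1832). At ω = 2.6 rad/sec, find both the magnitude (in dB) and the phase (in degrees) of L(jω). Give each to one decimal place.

|(j2.6)² + 51.4(j2.6) + 1832| = |1825.2 + j133.64| = 1830
|L(j2.6)| = 1832 / 1830 = 1.001
20 log₁₀(1.001) = 0.01 dB
∠[(j2.6)² + 51.4(j2.6) + 1832] = ∠[1825.2 + j133.64] = 4.19°
∠L(j2.6) = −4.19° = -4.19°

|L| = 0.0 dB, ∠L = -4.2°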